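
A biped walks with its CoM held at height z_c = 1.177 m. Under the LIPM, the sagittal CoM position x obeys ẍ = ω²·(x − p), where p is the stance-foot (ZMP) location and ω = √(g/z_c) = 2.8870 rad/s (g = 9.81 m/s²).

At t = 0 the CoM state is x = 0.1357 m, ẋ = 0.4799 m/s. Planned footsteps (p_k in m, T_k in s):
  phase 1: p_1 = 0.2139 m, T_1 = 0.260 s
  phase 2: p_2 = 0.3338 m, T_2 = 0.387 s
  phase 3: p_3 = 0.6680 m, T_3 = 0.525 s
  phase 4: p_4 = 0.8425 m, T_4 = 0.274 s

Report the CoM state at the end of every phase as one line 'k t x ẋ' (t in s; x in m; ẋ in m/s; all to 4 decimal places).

1 0.2600 0.2494 0.4357
2 0.6470 0.3970 0.4048
3 1.1720 0.3253 -0.7287
4 1.4460 -0.0663 -2.2771

phase 1: p=0.2139, T=0.260, ωT=0.750620, cosh=1.295193, sinh=0.823120; start (x,ẋ)=(0.135700, 0.479900) → end (x,ẋ)=(0.249441, 0.435733)
phase 2: p=0.3338, T=0.387, ωT=1.117269, cosh=1.691834, sinh=1.364662; start (x,ẋ)=(0.249441, 0.435733) → end (x,ẋ)=(0.397047, 0.404833)
phase 3: p=0.6680, T=0.525, ωT=1.515675, cosh=2.386076, sinh=2.166417; start (x,ẋ)=(0.397047, 0.404833) → end (x,ẋ)=(0.325273, -0.728699)
phase 4: p=0.8425, T=0.274, ωT=0.791038, cosh=1.329529, sinh=0.876155; start (x,ẋ)=(0.325273, -0.728699) → end (x,ẋ)=(-0.066316, -2.277132)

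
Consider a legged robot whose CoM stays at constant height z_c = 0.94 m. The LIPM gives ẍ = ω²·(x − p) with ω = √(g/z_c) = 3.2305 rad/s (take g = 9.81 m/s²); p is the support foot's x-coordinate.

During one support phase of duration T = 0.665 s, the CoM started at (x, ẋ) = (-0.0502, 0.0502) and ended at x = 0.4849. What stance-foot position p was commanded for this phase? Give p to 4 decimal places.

ωT = 3.2305·0.665 = 2.148283; cosh(ωT) = 4.343405, sinh(ωT) = 4.226721
x(T) = p + (x₀−p)·cosh(ωT) + (ẋ₀/ω)·sinh(ωT) ⇒ p·(1 − cosh) = x(T) − x₀·cosh − (ẋ₀/ω)·sinh
numerator   = 0.4849 − (-0.0502)·4.343405 − (0.0502/3.2305)·4.226721 = 0.637258
denominator = 1 − 4.343405 = -3.343405
p = 0.637258 / -3.343405 = -0.1906

p = -0.1906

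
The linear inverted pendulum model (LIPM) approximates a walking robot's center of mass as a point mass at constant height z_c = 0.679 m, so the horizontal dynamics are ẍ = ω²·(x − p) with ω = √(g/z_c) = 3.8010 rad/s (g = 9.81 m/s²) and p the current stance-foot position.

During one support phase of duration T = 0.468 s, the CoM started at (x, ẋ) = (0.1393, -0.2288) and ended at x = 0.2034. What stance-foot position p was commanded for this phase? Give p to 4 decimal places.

p = 0.0233

ωT = 3.8010·0.468 = 1.778868; cosh(ωT) = 3.045988, sinh(ωT) = 2.877159
x(T) = p + (x₀−p)·cosh(ωT) + (ẋ₀/ω)·sinh(ωT) ⇒ p·(1 − cosh) = x(T) − x₀·cosh − (ẋ₀/ω)·sinh
numerator   = 0.2034 − (0.1393)·3.045988 − (-0.2288/3.8010)·2.877159 = -0.047716
denominator = 1 − 3.045988 = -2.045988
p = -0.047716 / -2.045988 = 0.0233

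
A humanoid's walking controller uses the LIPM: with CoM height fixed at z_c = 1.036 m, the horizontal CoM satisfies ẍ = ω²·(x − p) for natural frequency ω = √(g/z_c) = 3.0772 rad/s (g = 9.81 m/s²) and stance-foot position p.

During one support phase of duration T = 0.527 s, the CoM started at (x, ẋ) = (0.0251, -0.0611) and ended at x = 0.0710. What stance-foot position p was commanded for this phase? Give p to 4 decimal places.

p = -0.0327

ωT = 3.0772·0.527 = 1.621684; cosh(ωT) = 2.629587, sinh(ωT) = 2.432022
x(T) = p + (x₀−p)·cosh(ωT) + (ẋ₀/ω)·sinh(ωT) ⇒ p·(1 − cosh) = x(T) − x₀·cosh − (ẋ₀/ω)·sinh
numerator   = 0.0710 − (0.0251)·2.629587 − (-0.0611/3.0772)·2.432022 = 0.053287
denominator = 1 − 2.629587 = -1.629587
p = 0.053287 / -1.629587 = -0.0327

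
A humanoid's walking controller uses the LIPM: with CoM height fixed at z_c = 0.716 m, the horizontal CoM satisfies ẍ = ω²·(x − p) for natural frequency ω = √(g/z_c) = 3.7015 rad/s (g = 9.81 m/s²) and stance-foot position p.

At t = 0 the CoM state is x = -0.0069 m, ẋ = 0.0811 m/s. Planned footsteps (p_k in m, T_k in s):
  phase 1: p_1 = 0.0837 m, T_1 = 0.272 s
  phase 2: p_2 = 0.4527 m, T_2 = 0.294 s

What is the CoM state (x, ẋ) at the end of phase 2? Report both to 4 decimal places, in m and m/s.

x = -0.4432, ẋ = -2.8050

phase 1: p=0.0837, T=0.272, ωT=1.006808, cosh=1.551117, sinh=1.185734; start (x,ẋ)=(-0.006900, 0.081100) → end (x,ẋ)=(-0.030852, -0.271847)
phase 2: p=0.4527, T=0.294, ωT=1.088241, cosh=1.652928, sinh=1.316119; start (x,ẋ)=(-0.030852, -0.271847) → end (x,ẋ)=(-0.443235, -2.805022)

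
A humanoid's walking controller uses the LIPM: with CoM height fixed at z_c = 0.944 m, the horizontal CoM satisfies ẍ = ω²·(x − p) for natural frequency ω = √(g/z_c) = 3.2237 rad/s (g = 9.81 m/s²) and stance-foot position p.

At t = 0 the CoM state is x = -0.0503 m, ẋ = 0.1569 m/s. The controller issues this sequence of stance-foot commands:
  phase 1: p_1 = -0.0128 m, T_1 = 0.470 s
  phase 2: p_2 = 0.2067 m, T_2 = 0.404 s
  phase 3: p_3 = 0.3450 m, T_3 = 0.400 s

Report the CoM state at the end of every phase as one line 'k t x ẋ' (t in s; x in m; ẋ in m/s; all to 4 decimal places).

phase 1: p=-0.0128, T=0.470, ωT=1.515139, cosh=2.384916, sinh=2.165138; start (x,ẋ)=(-0.050300, 0.156900) → end (x,ẋ)=(0.003145, 0.112452)
phase 2: p=0.2067, T=0.404, ωT=1.302375, cosh=1.974953, sinh=1.703068; start (x,ẋ)=(0.003145, 0.112452) → end (x,ẋ)=(-0.135904, -0.895467)
phase 3: p=0.3450, T=0.400, ωT=1.289480, cosh=1.953156, sinh=1.677742; start (x,ẋ)=(-0.135904, -0.895467) → end (x,ẋ)=(-1.060318, -4.349975)

1 0.4700 0.0031 0.1125
2 0.8740 -0.1359 -0.8955
3 1.2740 -1.0603 -4.3500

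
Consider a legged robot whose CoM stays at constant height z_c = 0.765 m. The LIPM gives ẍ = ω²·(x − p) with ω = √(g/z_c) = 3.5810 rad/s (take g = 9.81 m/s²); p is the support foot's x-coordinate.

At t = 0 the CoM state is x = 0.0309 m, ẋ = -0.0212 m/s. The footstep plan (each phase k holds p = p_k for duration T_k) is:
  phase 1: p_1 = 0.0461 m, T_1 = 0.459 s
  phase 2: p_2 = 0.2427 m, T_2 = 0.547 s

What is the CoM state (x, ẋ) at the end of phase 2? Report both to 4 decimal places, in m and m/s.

x = -0.8558, ẋ = -3.8334

phase 1: p=0.0461, T=0.459, ωT=1.643679, cosh=2.683719, sinh=2.490451; start (x,ẋ)=(0.030900, -0.021200) → end (x,ẋ)=(-0.009436, -0.192453)
phase 2: p=0.2427, T=0.547, ωT=1.958807, cosh=3.615945, sinh=3.474918; start (x,ẋ)=(-0.009436, -0.192453) → end (x,ẋ)=(-0.855763, -3.833404)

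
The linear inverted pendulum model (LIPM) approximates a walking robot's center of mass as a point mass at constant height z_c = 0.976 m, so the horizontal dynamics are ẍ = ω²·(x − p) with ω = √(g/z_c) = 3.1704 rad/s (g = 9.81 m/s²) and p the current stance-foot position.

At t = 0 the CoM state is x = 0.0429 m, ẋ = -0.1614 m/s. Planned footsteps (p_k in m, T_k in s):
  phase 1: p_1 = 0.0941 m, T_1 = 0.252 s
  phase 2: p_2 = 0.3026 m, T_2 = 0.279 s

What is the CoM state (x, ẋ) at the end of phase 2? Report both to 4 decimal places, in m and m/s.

phase 1: p=0.0941, T=0.252, ωT=0.798941, cosh=1.336495, sinh=0.886690; start (x,ẋ)=(0.042900, -0.161400) → end (x,ẋ)=(-0.019469, -0.359642)
phase 2: p=0.3026, T=0.279, ωT=0.884542, cosh=1.417389, sinh=1.004485; start (x,ẋ)=(-0.019469, -0.359642) → end (x,ẋ)=(-0.267842, -1.535418)

x = -0.2678, ẋ = -1.5354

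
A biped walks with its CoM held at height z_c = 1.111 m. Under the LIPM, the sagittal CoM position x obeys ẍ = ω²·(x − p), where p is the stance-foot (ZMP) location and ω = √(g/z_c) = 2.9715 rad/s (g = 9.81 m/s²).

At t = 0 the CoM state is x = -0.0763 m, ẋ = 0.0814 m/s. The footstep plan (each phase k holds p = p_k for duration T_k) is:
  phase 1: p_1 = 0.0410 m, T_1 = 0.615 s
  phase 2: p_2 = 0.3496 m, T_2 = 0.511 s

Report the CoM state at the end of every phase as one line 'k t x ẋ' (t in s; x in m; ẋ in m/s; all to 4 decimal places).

1 0.6150 -0.2502 -0.7960
2 1.1260 -1.6672 -5.7769

phase 1: p=0.0410, T=0.615, ωT=1.827472, cosh=3.189485, sinh=3.028665; start (x,ẋ)=(-0.076300, 0.081400) → end (x,ẋ)=(-0.250161, -0.796038)
phase 2: p=0.3496, T=0.511, ωT=1.518436, cosh=2.392068, sinh=2.173014; start (x,ẋ)=(-0.250161, -0.796038) → end (x,ẋ)=(-1.667199, -5.776899)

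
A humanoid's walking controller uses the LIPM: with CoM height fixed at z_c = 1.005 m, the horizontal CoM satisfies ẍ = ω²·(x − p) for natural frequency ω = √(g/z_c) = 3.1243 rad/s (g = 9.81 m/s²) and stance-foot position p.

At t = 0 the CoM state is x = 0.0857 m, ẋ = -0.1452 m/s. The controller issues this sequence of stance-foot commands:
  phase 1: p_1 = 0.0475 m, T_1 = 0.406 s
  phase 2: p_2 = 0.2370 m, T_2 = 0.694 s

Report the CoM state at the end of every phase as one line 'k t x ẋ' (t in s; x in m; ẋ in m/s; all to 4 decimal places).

phase 1: p=0.0475, T=0.406, ωT=1.268466, cosh=1.918328, sinh=1.637065; start (x,ẋ)=(0.085700, -0.145200) → end (x,ẋ)=(0.044698, -0.083160)
phase 2: p=0.2370, T=0.694, ωT=2.168264, cosh=4.428735, sinh=4.314359; start (x,ẋ)=(0.044698, -0.083160) → end (x,ẋ)=(-0.729489, -2.960395)

1 0.4060 0.0447 -0.0832
2 1.1000 -0.7295 -2.9604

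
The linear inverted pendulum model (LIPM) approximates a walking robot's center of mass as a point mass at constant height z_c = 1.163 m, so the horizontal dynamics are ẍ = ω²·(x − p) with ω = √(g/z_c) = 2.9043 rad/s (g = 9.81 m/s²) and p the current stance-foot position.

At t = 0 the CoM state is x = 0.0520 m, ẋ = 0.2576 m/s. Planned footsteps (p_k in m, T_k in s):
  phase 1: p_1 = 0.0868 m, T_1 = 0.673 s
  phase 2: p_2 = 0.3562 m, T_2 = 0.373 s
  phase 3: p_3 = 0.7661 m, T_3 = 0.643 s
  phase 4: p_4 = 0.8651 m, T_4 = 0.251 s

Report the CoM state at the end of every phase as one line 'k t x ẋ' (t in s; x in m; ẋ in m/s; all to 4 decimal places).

phase 1: p=0.0868, T=0.673, ωT=1.954594, cosh=3.601336, sinh=3.459714; start (x,ẋ)=(0.052000, 0.257600) → end (x,ẋ)=(0.268337, 0.578032)
phase 2: p=0.3562, T=0.373, ωT=1.083304, cosh=1.646450, sinh=1.307975; start (x,ẋ)=(0.268337, 0.578032) → end (x,ẋ)=(0.471859, 0.617930)
phase 3: p=0.7661, T=0.643, ωT=1.867465, cosh=3.313192, sinh=3.158677; start (x,ẋ)=(0.471859, 0.617930) → end (x,ẋ)=(0.463274, -0.651975)
phase 4: p=0.8651, T=0.251, ωT=0.728979, cosh=1.277682, sinh=0.795281; start (x,ẋ)=(0.463274, -0.651975) → end (x,ẋ)=(0.173164, -1.761129)

1 0.6730 0.2683 0.5780
2 1.0460 0.4719 0.6179
3 1.6890 0.4633 -0.6520
4 1.9400 0.1732 -1.7611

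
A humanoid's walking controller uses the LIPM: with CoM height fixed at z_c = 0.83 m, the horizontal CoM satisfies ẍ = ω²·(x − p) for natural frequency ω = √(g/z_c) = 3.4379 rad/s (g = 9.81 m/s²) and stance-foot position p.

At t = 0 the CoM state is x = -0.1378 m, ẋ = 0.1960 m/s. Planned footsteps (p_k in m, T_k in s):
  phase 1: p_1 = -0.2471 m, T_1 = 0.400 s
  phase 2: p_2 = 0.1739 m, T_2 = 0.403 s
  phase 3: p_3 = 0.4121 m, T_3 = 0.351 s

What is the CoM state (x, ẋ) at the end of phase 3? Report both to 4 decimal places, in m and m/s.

x = 1.5453, ẋ = 4.2459

phase 1: p=-0.2471, T=0.400, ωT=1.375160, cosh=2.104254, sinh=1.851455; start (x,ẋ)=(-0.137800, 0.196000) → end (x,ẋ)=(0.088449, 1.108141)
phase 2: p=0.1739, T=0.403, ωT=1.385474, cosh=2.123462, sinh=1.873257; start (x,ẋ)=(0.088449, 1.108141) → end (x,ẋ)=(0.596257, 1.802788)
phase 3: p=0.4121, T=0.351, ωT=1.206703, cosh=1.820814, sinh=1.521632; start (x,ẋ)=(0.596257, 1.802788) → end (x,ẋ)=(1.545339, 4.245908)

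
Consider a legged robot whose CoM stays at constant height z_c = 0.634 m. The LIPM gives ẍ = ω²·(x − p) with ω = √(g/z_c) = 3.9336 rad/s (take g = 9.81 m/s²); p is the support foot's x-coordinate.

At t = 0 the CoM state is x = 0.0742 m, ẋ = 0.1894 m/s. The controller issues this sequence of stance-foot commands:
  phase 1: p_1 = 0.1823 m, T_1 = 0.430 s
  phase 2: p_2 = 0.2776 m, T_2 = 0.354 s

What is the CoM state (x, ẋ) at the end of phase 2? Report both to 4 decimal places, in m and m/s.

phase 1: p=0.1823, T=0.430, ωT=1.691448, cosh=2.805793, sinh=2.621541; start (x,ẋ)=(0.074200, 0.189400) → end (x,ẋ)=(0.005219, -0.583320)
phase 2: p=0.2776, T=0.354, ωT=1.392494, cosh=2.136666, sinh=1.888211; start (x,ẋ)=(0.005219, -0.583320) → end (x,ẋ)=(-0.584393, -3.269461)

x = -0.5844, ẋ = -3.2695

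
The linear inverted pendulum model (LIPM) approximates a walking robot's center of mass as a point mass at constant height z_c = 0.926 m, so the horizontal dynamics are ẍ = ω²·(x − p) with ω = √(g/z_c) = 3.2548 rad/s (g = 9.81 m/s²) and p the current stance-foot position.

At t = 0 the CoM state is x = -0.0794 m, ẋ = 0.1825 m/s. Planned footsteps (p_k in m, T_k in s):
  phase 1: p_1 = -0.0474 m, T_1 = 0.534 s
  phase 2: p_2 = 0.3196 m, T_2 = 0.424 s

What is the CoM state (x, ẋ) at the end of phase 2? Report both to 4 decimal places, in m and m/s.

x = -0.1859, ẋ = -1.3321

phase 1: p=-0.0474, T=0.534, ωT=1.738063, cosh=2.931090, sinh=2.755229; start (x,ẋ)=(-0.079400, 0.182500) → end (x,ẋ)=(0.013294, 0.247957)
phase 2: p=0.3196, T=0.424, ωT=1.380035, cosh=2.113306, sinh=1.861736; start (x,ẋ)=(0.013294, 0.247957) → end (x,ẋ)=(-0.185888, -1.332078)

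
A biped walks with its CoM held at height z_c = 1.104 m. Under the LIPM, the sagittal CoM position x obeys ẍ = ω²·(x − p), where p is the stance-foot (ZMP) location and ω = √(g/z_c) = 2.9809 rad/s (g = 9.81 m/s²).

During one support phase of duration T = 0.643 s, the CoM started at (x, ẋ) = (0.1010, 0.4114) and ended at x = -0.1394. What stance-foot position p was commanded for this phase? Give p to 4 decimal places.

ωT = 2.9809·0.643 = 1.916719; cosh(ωT) = 3.472851, sinh(ωT) = 3.325762
x(T) = p + (x₀−p)·cosh(ωT) + (ẋ₀/ω)·sinh(ωT) ⇒ p·(1 − cosh) = x(T) − x₀·cosh − (ẋ₀/ω)·sinh
numerator   = -0.1394 − (0.1010)·3.472851 − (0.4114/2.9809)·3.325762 = -0.949153
denominator = 1 − 3.472851 = -2.472851
p = -0.949153 / -2.472851 = 0.3838

p = 0.3838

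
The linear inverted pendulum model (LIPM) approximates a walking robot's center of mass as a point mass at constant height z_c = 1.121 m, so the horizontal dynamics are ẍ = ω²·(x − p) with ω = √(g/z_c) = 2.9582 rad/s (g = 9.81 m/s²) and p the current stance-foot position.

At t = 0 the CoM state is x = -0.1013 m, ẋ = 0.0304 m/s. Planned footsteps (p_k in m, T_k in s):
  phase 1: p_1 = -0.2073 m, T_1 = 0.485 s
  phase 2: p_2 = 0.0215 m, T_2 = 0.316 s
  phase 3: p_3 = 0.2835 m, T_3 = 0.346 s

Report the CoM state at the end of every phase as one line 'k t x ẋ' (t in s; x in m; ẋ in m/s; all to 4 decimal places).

phase 1: p=-0.2073, T=0.485, ωT=1.434727, cosh=2.218340, sinh=1.980159; start (x,ẋ)=(-0.101300, 0.030400) → end (x,ẋ)=(0.048193, 0.688354)
phase 2: p=0.0215, T=0.316, ωT=0.934791, cosh=1.469675, sinh=1.077007; start (x,ẋ)=(0.048193, 0.688354) → end (x,ẋ)=(0.311343, 1.096702)
phase 3: p=0.2835, T=0.346, ωT=1.023537, cosh=1.571172, sinh=1.211850; start (x,ẋ)=(0.311343, 1.096702) → end (x,ẋ)=(0.776518, 1.822920)

1 0.4850 0.0482 0.6884
2 0.8010 0.3113 1.0967
3 1.1470 0.7765 1.8229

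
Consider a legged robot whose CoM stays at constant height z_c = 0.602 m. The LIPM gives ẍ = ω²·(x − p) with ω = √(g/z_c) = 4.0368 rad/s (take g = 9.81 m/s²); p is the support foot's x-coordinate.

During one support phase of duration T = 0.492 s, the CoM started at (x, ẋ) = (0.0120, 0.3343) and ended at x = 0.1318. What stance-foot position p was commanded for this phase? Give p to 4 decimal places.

p = 0.0770

ωT = 4.0368·0.492 = 1.986106; cosh(ωT) = 3.712164, sinh(ωT) = 3.574935
x(T) = p + (x₀−p)·cosh(ωT) + (ẋ₀/ω)·sinh(ωT) ⇒ p·(1 − cosh) = x(T) − x₀·cosh − (ẋ₀/ω)·sinh
numerator   = 0.1318 − (0.0120)·3.712164 − (0.3343/4.0368)·3.574935 = -0.208798
denominator = 1 − 3.712164 = -2.712164
p = -0.208798 / -2.712164 = 0.0770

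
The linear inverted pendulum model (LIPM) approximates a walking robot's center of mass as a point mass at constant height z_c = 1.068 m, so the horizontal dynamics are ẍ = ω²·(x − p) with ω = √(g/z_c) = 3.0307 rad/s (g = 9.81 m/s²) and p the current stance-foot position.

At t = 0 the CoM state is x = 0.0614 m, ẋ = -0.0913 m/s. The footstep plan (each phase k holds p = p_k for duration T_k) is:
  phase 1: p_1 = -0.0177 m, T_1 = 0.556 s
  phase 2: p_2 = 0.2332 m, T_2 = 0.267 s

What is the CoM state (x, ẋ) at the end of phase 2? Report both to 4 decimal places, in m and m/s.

x = 0.1967, ẋ = 0.2006

phase 1: p=-0.0177, T=0.556, ωT=1.685069, cosh=2.789128, sinh=2.603696; start (x,ẋ)=(0.061400, -0.091300) → end (x,ẋ)=(0.124484, 0.369532)
phase 2: p=0.2332, T=0.267, ωT=0.809197, cosh=1.345659, sinh=0.900444; start (x,ẋ)=(0.124484, 0.369532) → end (x,ẋ)=(0.196696, 0.200580)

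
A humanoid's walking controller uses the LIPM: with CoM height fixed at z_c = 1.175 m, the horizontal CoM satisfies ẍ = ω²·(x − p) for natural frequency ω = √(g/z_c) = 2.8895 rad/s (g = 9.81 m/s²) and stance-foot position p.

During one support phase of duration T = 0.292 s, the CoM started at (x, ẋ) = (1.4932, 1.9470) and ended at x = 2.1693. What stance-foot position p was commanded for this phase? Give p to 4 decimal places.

p = 1.3934

ωT = 2.8895·0.292 = 0.843734; cosh(ωT) = 1.377567, sinh(ωT) = 0.947465
x(T) = p + (x₀−p)·cosh(ωT) + (ẋ₀/ω)·sinh(ωT) ⇒ p·(1 − cosh) = x(T) − x₀·cosh − (ẋ₀/ω)·sinh
numerator   = 2.1693 − (1.4932)·1.377567 − (1.9470/2.8895)·0.947465 = -0.526103
denominator = 1 − 1.377567 = -0.377567
p = -0.526103 / -0.377567 = 1.3934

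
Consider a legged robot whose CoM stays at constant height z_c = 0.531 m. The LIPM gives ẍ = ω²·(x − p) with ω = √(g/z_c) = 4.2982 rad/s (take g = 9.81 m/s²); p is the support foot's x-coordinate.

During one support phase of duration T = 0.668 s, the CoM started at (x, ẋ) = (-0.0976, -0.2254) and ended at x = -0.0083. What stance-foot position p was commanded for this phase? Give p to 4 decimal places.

ωT = 4.2982·0.668 = 2.871198; cosh(ωT) = 8.857392, sinh(ωT) = 8.800761
x(T) = p + (x₀−p)·cosh(ωT) + (ẋ₀/ω)·sinh(ωT) ⇒ p·(1 − cosh) = x(T) − x₀·cosh − (ẋ₀/ω)·sinh
numerator   = -0.0083 − (-0.0976)·8.857392 − (-0.2254/4.2982)·8.800761 = 1.317698
denominator = 1 − 8.857392 = -7.857392
p = 1.317698 / -7.857392 = -0.1677

p = -0.1677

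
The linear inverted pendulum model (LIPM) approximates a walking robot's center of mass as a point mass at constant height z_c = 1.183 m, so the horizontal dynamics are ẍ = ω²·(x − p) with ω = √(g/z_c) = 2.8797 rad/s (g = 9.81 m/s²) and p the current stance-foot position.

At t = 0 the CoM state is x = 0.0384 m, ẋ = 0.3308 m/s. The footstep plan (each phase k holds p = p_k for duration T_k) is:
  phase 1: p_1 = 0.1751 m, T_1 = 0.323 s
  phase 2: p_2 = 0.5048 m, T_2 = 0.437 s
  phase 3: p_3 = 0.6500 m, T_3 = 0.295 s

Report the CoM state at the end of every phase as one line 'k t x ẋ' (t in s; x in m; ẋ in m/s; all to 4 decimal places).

phase 1: p=0.1751, T=0.323, ωT=0.930143, cosh=1.464685, sinh=1.070187; start (x,ẋ)=(0.038400, 0.330800) → end (x,ẋ)=(0.097813, 0.063233)
phase 2: p=0.5048, T=0.437, ωT=1.258429, cosh=1.901994, sinh=1.617894; start (x,ẋ)=(0.097813, 0.063233) → end (x,ẋ)=(-0.233760, -1.775902)
phase 3: p=0.6500, T=0.295, ωT=0.849511, cosh=1.383064, sinh=0.955440; start (x,ẋ)=(-0.233760, -1.775902) → end (x,ẋ)=(-1.161513, -4.887746)

1 0.3230 0.0978 0.0632
2 0.7600 -0.2338 -1.7759
3 1.0550 -1.1615 -4.8877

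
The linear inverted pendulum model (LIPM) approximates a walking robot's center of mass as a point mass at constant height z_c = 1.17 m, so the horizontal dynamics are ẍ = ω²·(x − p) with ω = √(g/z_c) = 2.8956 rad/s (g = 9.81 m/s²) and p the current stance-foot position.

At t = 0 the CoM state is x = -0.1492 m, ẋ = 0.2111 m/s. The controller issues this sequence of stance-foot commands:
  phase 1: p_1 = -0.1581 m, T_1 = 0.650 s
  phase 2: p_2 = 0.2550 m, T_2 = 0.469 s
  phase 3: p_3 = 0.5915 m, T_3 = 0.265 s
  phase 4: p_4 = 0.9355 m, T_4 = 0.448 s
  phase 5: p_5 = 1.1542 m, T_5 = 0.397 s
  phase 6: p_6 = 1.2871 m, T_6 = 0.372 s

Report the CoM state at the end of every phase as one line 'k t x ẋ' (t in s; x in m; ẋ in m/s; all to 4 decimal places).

1 0.6500 0.1057 0.7919
2 1.1190 0.4420 0.8564
3 1.3840 0.6457 0.7554
4 1.8320 0.8073 0.0645
5 2.2290 0.5833 -1.3144
6 2.6010 -0.4551 -4.7984

phase 1: p=-0.1581, T=0.650, ωT=1.882140, cosh=3.359904, sinh=3.207640; start (x,ẋ)=(-0.149200, 0.211100) → end (x,ẋ)=(0.105652, 0.791939)
phase 2: p=0.2550, T=0.469, ωT=1.358036, cosh=2.072858, sinh=1.815692; start (x,ẋ)=(0.105652, 0.791939) → end (x,ẋ)=(0.442010, 0.856378)
phase 3: p=0.5915, T=0.265, ωT=0.767334, cosh=1.309133, sinh=0.844883; start (x,ẋ)=(0.442010, 0.856378) → end (x,ẋ)=(0.645674, 0.755394)
phase 4: p=0.9355, T=0.448, ωT=1.297229, cosh=1.966215, sinh=1.692927; start (x,ẋ)=(0.645674, 0.755394) → end (x,ẋ)=(0.807284, 0.064526)
phase 5: p=1.1542, T=0.397, ωT=1.149553, cosh=1.736780, sinh=1.420002; start (x,ẋ)=(0.807284, 0.064526) → end (x,ẋ)=(0.583326, -1.314368)
phase 6: p=1.2871, T=0.372, ωT=1.077163, cosh=1.638449, sinh=1.297889; start (x,ẋ)=(0.583326, -1.314368) → end (x,ẋ)=(-0.455133, -4.798423)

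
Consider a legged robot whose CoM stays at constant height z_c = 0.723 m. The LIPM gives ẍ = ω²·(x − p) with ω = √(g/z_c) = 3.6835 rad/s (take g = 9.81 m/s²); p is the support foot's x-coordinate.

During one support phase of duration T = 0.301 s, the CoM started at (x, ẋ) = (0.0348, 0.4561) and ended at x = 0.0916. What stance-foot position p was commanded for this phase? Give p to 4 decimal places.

p = 0.1971

ωT = 3.6835·0.301 = 1.108734; cosh(ωT) = 1.680247, sinh(ωT) = 1.350271
x(T) = p + (x₀−p)·cosh(ωT) + (ẋ₀/ω)·sinh(ωT) ⇒ p·(1 − cosh) = x(T) − x₀·cosh − (ẋ₀/ω)·sinh
numerator   = 0.0916 − (0.0348)·1.680247 − (0.4561/3.6835)·1.350271 = -0.134066
denominator = 1 − 1.680247 = -0.680247
p = -0.134066 / -0.680247 = 0.1971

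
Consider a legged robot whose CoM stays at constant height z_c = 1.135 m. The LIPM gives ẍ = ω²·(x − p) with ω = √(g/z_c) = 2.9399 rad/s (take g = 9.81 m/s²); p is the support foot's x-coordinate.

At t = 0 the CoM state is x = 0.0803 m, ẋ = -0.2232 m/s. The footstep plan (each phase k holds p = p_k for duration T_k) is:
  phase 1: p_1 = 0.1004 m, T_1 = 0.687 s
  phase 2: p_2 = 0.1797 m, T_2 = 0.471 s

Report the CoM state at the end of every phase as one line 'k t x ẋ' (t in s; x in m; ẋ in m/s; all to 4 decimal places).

1 0.6870 -0.2577 -1.0746
2 1.1580 -1.4326 -4.6870

phase 1: p=0.1004, T=0.687, ωT=2.019711, cosh=3.834421, sinh=3.701728; start (x,ẋ)=(0.080300, -0.223200) → end (x,ẋ)=(-0.257711, -1.074585)
phase 2: p=0.1797, T=0.471, ωT=1.384693, cosh=2.122000, sinh=1.871599; start (x,ẋ)=(-0.257711, -1.074585) → end (x,ẋ)=(-1.432588, -4.687040)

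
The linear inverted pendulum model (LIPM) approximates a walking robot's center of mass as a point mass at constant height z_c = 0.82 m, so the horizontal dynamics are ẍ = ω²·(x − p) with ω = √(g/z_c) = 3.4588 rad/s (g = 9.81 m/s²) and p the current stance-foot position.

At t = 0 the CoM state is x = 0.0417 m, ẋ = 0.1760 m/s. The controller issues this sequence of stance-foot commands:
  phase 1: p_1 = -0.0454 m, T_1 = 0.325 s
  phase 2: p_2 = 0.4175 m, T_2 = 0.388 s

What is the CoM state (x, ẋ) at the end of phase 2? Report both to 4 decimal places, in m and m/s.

x = 0.2854, ẋ = -0.0493

phase 1: p=-0.0454, T=0.325, ωT=1.124110, cosh=1.701209, sinh=1.376268; start (x,ẋ)=(0.041700, 0.176000) → end (x,ẋ)=(0.172806, 0.714029)
phase 2: p=0.4175, T=0.388, ωT=1.342014, cosh=2.044032, sinh=1.782713; start (x,ẋ)=(0.172806, 0.714029) → end (x,ẋ)=(0.285359, -0.049295)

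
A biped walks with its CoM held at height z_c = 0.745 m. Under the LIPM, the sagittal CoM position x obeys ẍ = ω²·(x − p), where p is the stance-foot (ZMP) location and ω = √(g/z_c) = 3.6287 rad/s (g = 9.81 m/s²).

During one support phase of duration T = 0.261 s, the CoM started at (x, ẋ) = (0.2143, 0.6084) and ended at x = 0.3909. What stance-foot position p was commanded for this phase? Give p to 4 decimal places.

ωT = 3.6287·0.261 = 0.947091; cosh(ωT) = 1.483033, sinh(ωT) = 1.095165
x(T) = p + (x₀−p)·cosh(ωT) + (ẋ₀/ω)·sinh(ωT) ⇒ p·(1 − cosh) = x(T) − x₀·cosh − (ẋ₀/ω)·sinh
numerator   = 0.3909 − (0.2143)·1.483033 − (0.6084/3.6287)·1.095165 = -0.110533
denominator = 1 − 1.483033 = -0.483033
p = -0.110533 / -0.483033 = 0.2288

p = 0.2288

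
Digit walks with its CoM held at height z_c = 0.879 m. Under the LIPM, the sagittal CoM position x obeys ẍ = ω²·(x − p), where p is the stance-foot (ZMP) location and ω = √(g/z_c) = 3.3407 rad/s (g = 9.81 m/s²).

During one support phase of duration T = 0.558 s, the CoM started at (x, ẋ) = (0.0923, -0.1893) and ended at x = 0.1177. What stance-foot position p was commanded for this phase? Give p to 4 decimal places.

p = 0.0038

ωT = 3.3407·0.558 = 1.864111; cosh(ωT) = 3.302615, sinh(ωT) = 3.147581
x(T) = p + (x₀−p)·cosh(ωT) + (ẋ₀/ω)·sinh(ωT) ⇒ p·(1 − cosh) = x(T) − x₀·cosh − (ẋ₀/ω)·sinh
numerator   = 0.1177 − (0.0923)·3.302615 − (-0.1893/3.3407)·3.147581 = -0.008774
denominator = 1 − 3.302615 = -2.302615
p = -0.008774 / -2.302615 = 0.0038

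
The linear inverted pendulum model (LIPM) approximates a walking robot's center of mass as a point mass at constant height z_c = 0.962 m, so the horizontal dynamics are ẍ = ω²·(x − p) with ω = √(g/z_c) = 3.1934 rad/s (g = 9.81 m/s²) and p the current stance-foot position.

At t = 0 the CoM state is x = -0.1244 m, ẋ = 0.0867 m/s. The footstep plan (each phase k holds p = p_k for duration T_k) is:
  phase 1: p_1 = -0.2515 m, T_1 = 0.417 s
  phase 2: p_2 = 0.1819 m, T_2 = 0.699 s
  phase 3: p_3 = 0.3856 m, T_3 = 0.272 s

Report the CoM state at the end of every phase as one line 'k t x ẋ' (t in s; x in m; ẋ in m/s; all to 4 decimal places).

phase 1: p=-0.2515, T=0.417, ωT=1.331648, cosh=2.025660, sinh=1.761619; start (x,ẋ)=(-0.124400, 0.086700) → end (x,ẋ)=(0.053789, 0.890633)
phase 2: p=0.1819, T=0.699, ωT=2.232187, cosh=4.713758, sinh=4.606465; start (x,ẋ)=(0.053789, 0.890633) → end (x,ẋ)=(0.862749, 2.313676)
phase 3: p=0.3856, T=0.272, ωT=0.868605, cosh=1.401560, sinh=0.982023; start (x,ẋ)=(0.862749, 2.313676) → end (x,ẋ)=(1.765846, 4.739090)

1 0.4170 0.0538 0.8906
2 1.1160 0.8627 2.3137
3 1.3880 1.7658 4.7391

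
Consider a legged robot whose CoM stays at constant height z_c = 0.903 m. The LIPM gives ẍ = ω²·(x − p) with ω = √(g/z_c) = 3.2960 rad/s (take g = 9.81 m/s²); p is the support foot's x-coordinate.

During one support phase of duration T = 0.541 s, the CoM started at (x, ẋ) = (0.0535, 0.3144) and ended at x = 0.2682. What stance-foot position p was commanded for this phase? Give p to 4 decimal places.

p = 0.0831

ωT = 3.2960·0.541 = 1.783136; cosh(ωT) = 3.058296, sinh(ωT) = 2.890186
x(T) = p + (x₀−p)·cosh(ωT) + (ẋ₀/ω)·sinh(ωT) ⇒ p·(1 − cosh) = x(T) − x₀·cosh − (ẋ₀/ω)·sinh
numerator   = 0.2682 − (0.0535)·3.058296 − (0.3144/3.2960)·2.890186 = -0.171109
denominator = 1 − 3.058296 = -2.058296
p = -0.171109 / -2.058296 = 0.0831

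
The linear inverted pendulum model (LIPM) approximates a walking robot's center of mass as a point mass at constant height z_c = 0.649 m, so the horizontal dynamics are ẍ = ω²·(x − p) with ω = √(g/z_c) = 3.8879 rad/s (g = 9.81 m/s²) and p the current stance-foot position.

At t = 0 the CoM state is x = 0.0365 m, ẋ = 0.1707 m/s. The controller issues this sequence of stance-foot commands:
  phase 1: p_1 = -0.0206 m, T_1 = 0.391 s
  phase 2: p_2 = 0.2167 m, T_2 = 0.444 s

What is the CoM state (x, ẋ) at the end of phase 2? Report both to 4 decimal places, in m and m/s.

x = 0.8269, ẋ = 2.5346

phase 1: p=-0.0206, T=0.391, ωT=1.520169, cosh=2.395836, sinh=2.177161; start (x,ẋ)=(0.036500, 0.170700) → end (x,ẋ)=(0.211791, 0.892297)
phase 2: p=0.2167, T=0.444, ωT=1.726228, cosh=2.898685, sinh=2.720730; start (x,ẋ)=(0.211791, 0.892297) → end (x,ẋ)=(0.826896, 2.534566)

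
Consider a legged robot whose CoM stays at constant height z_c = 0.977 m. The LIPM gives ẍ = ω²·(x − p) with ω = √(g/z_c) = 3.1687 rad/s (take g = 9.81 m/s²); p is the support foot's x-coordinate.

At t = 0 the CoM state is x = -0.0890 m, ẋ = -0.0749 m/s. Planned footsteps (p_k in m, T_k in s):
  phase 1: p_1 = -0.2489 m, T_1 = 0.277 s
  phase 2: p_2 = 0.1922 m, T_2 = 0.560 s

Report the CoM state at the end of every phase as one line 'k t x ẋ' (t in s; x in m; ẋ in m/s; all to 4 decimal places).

1 0.2770 -0.0469 0.3984
2 0.8370 -0.1729 -0.9609

phase 1: p=-0.2489, T=0.277, ωT=0.877730, cosh=1.410579, sinh=0.994854; start (x,ẋ)=(-0.089000, -0.074900) → end (x,ẋ)=(-0.046864, 0.398415)
phase 2: p=0.1922, T=0.560, ωT=1.774472, cosh=3.033370, sinh=2.863797; start (x,ẋ)=(-0.046864, 0.398415) → end (x,ẋ)=(-0.172892, -0.960850)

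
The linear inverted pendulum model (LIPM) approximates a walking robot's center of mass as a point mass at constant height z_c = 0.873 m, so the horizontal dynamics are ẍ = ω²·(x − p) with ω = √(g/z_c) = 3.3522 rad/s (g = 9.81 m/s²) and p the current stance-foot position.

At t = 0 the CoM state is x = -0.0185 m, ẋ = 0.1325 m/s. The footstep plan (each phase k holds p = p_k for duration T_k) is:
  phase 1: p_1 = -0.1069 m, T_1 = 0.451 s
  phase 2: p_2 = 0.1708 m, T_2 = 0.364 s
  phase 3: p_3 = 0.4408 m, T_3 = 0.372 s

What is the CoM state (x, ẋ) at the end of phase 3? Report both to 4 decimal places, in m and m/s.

phase 1: p=-0.1069, T=0.451, ωT=1.511842, cosh=2.377791, sinh=2.157287; start (x,ẋ)=(-0.018500, 0.132500) → end (x,ẋ)=(0.188566, 0.954336)
phase 2: p=0.1708, T=0.364, ωT=1.220201, cosh=1.841519, sinh=1.546349; start (x,ẋ)=(0.188566, 0.954336) → end (x,ẋ)=(0.643746, 1.849522)
phase 3: p=0.4408, T=0.372, ωT=1.247018, cosh=1.883656, sinh=1.596296; start (x,ẋ)=(0.643746, 1.849522) → end (x,ẋ)=(1.703811, 4.569847)

x = 1.7038, ẋ = 4.5698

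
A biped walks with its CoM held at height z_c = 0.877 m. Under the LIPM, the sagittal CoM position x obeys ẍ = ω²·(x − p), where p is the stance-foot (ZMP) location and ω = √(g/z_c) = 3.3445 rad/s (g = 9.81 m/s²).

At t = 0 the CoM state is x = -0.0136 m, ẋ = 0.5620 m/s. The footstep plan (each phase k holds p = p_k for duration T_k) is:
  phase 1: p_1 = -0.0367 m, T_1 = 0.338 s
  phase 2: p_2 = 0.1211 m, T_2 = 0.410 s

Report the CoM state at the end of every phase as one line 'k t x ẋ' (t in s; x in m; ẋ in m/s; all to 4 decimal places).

phase 1: p=-0.0367, T=0.338, ωT=1.130441, cosh=1.709956, sinh=1.387066; start (x,ẋ)=(-0.013600, 0.562000) → end (x,ẋ)=(0.235878, 1.068157)
phase 2: p=0.1211, T=0.410, ωT=1.371245, cosh=2.097022, sinh=1.843231; start (x,ẋ)=(0.235878, 1.068157) → end (x,ẋ)=(0.950479, 2.947523)

1 0.3380 0.2359 1.0682
2 0.7480 0.9505 2.9475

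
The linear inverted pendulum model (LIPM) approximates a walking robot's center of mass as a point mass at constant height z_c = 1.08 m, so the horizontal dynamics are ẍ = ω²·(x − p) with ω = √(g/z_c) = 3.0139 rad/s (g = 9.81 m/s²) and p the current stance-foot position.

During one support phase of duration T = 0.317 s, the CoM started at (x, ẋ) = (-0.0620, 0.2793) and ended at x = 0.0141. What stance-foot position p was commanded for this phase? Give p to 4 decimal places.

ωT = 3.0139·0.317 = 0.955406; cosh(ωT) = 1.492191, sinh(ωT) = 1.107535
x(T) = p + (x₀−p)·cosh(ωT) + (ẋ₀/ω)·sinh(ωT) ⇒ p·(1 − cosh) = x(T) − x₀·cosh − (ẋ₀/ω)·sinh
numerator   = 0.0141 − (-0.0620)·1.492191 − (0.2793/3.0139)·1.107535 = 0.003980
denominator = 1 − 1.492191 = -0.492191
p = 0.003980 / -0.492191 = -0.0081

p = -0.0081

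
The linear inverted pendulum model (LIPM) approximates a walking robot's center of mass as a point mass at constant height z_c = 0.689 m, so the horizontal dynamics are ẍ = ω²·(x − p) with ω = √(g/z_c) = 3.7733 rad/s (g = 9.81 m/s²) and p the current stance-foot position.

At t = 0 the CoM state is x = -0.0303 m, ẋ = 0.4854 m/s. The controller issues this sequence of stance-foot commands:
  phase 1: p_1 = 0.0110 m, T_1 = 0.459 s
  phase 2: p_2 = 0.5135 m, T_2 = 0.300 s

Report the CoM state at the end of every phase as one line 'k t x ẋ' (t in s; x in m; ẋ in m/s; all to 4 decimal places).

phase 1: p=0.0110, T=0.459, ωT=1.731945, cosh=2.914287, sinh=2.737347; start (x,ẋ)=(-0.030300, 0.485400) → end (x,ẋ)=(0.242774, 0.988014)
phase 2: p=0.5135, T=0.300, ωT=1.131990, cosh=1.712107, sinh=1.389716; start (x,ẋ)=(0.242774, 0.988014) → end (x,ẋ)=(0.413877, 0.271950)

1 0.4590 0.2428 0.9880
2 0.7590 0.4139 0.2719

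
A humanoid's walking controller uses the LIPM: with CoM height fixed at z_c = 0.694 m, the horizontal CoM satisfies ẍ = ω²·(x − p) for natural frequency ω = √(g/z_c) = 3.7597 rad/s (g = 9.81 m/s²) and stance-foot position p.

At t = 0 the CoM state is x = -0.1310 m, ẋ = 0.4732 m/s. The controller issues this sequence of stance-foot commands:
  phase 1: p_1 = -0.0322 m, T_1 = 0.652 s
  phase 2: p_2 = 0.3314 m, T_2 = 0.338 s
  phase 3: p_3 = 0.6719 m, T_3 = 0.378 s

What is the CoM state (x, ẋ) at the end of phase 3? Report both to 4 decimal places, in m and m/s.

phase 1: p=-0.0322, T=0.652, ωT=2.451324, cosh=5.844942, sinh=5.758763; start (x,ẋ)=(-0.131000, 0.473200) → end (x,ẋ)=(0.115124, 0.626686)
phase 2: p=0.3314, T=0.338, ωT=1.270779, cosh=1.922120, sinh=1.641507; start (x,ẋ)=(0.115124, 0.626686) → end (x,ẋ)=(0.189306, -0.130198)
phase 3: p=0.6719, T=0.378, ωT=1.421167, cosh=2.191691, sinh=1.950259; start (x,ẋ)=(0.189306, -0.130198) → end (x,ẋ)=(-0.453333, -3.823917)

x = -0.4533, ẋ = -3.8239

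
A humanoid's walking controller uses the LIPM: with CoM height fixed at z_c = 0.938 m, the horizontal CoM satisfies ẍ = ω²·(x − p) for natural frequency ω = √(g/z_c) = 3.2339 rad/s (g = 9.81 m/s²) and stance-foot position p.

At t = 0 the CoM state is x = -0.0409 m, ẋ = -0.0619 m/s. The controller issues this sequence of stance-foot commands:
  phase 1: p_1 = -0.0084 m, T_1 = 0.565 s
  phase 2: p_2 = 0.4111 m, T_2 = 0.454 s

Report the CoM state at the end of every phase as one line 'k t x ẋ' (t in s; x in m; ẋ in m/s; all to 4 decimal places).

1 0.5650 -0.1700 -0.5156
2 1.0190 -1.2449 -5.0412

phase 1: p=-0.0084, T=0.565, ωT=1.827153, cosh=3.188519, sinh=3.027648; start (x,ẋ)=(-0.040900, -0.061900) → end (x,ẋ)=(-0.169979, -0.515580)
phase 2: p=0.4111, T=0.454, ωT=1.468191, cosh=2.285857, sinh=2.055515; start (x,ẋ)=(-0.169979, -0.515580) → end (x,ẋ)=(-1.244874, -5.041168)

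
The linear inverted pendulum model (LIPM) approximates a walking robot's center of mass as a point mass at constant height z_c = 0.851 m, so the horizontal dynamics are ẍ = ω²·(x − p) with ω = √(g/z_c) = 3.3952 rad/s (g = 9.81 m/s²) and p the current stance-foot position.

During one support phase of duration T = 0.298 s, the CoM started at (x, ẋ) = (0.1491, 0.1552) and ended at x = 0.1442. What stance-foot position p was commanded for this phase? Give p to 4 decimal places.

p = 0.2558

ωT = 3.3952·0.298 = 1.011770; cosh(ωT) = 1.557019, sinh(ωT) = 1.193444
x(T) = p + (x₀−p)·cosh(ωT) + (ẋ₀/ω)·sinh(ωT) ⇒ p·(1 − cosh) = x(T) − x₀·cosh − (ẋ₀/ω)·sinh
numerator   = 0.1442 − (0.1491)·1.557019 − (0.1552/3.3952)·1.193444 = -0.142506
denominator = 1 − 1.557019 = -0.557019
p = -0.142506 / -0.557019 = 0.2558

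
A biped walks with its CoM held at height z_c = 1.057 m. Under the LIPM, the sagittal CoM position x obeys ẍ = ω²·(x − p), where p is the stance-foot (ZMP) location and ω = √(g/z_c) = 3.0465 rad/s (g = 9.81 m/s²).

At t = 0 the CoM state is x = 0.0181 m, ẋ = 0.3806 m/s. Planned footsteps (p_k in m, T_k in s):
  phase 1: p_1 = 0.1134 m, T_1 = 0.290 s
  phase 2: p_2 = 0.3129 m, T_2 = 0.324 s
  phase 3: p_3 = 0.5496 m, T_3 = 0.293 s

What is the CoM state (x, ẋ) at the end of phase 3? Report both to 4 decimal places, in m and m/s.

phase 1: p=0.1134, T=0.290, ωT=0.883485, cosh=1.416328, sinh=1.002988; start (x,ẋ)=(0.018100, 0.380600) → end (x,ẋ)=(0.103727, 0.247855)
phase 2: p=0.3129, T=0.324, ωT=0.987066, cosh=1.528009, sinh=1.155341; start (x,ẋ)=(0.103727, 0.247855) → end (x,ẋ)=(0.087278, -0.357509)
phase 3: p=0.5496, T=0.293, ωT=0.892624, cosh=1.425554, sinh=1.015975; start (x,ẋ)=(0.087278, -0.357509) → end (x,ẋ)=(-0.228690, -1.940612)

x = -0.2287, ẋ = -1.9406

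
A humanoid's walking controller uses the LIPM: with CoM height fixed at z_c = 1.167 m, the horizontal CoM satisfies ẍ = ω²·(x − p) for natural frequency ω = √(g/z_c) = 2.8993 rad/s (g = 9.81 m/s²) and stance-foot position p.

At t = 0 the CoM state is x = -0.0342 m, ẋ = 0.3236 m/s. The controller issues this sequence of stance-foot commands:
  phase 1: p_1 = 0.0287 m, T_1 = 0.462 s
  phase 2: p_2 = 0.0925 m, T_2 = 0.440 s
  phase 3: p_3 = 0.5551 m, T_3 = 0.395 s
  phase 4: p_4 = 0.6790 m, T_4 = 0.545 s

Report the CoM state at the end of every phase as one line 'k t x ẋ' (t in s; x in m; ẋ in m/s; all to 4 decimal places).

phase 1: p=0.0287, T=0.462, ωT=1.339477, cosh=2.039514, sinh=1.777531; start (x,ẋ)=(-0.034200, 0.323600) → end (x,ẋ)=(0.098810, 0.335826)
phase 2: p=0.0925, T=0.440, ωT=1.275692, cosh=1.930208, sinh=1.650971; start (x,ẋ)=(0.098810, 0.335826) → end (x,ẋ)=(0.295912, 0.678419)
phase 3: p=0.5551, T=0.395, ωT=1.145224, cosh=1.730648, sinh=1.412495; start (x,ẋ)=(0.295912, 0.678419) → end (x,ẋ)=(0.437053, 0.112666)
phase 4: p=0.6790, T=0.545, ωT=1.580119, cosh=2.530741, sinh=2.324790; start (x,ẋ)=(0.437053, 0.112666) → end (x,ẋ)=(0.157034, -1.345662)

1 0.4620 0.0988 0.3358
2 0.9020 0.2959 0.6784
3 1.2970 0.4371 0.1127
4 1.8420 0.1570 -1.3457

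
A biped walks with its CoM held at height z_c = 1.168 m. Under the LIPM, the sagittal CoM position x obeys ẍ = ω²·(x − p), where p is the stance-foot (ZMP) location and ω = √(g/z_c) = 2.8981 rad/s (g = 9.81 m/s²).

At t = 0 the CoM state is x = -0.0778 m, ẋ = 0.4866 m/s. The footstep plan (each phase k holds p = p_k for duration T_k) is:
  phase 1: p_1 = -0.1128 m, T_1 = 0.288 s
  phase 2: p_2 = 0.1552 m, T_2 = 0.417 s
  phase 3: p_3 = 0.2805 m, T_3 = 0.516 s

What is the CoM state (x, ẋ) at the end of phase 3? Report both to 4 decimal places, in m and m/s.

x = 1.4661, ẋ = 3.5805

phase 1: p=-0.1128, T=0.288, ωT=0.834653, cosh=1.369020, sinh=0.934994; start (x,ẋ)=(-0.077800, 0.486600) → end (x,ẋ)=(0.092104, 0.761005)
phase 2: p=0.1552, T=0.417, ωT=1.208508, cosh=1.823563, sinh=1.524921; start (x,ẋ)=(0.092104, 0.761005) → end (x,ẋ)=(0.440566, 1.108896)
phase 3: p=0.2805, T=0.516, ωT=1.495420, cosh=2.342681, sinh=2.118527; start (x,ẋ)=(0.440566, 1.108896) → end (x,ẋ)=(1.466092, 3.580546)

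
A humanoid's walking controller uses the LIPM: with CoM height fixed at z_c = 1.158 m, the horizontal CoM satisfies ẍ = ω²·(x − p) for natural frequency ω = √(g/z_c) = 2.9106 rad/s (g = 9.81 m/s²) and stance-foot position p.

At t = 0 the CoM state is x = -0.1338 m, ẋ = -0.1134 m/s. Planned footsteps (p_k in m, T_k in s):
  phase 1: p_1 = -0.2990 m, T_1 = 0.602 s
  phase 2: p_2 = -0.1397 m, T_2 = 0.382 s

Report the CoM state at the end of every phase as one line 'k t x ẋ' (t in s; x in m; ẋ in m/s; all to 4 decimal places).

phase 1: p=-0.2990, T=0.602, ωT=1.752181, cosh=2.970282, sinh=2.796886; start (x,ẋ)=(-0.133800, -0.113400) → end (x,ẋ)=(0.082721, 1.008000)
phase 2: p=-0.1397, T=0.382, ωT=1.111849, cosh=1.684462, sinh=1.355512; start (x,ẋ)=(0.082721, 1.008000) → end (x,ẋ)=(0.704401, 2.575468)

1 0.6020 0.0827 1.0080
2 0.9840 0.7044 2.5755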